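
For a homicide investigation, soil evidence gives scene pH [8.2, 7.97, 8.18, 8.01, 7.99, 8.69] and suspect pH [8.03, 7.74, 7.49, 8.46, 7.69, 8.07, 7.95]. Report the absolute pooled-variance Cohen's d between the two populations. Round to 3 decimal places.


Pooled-variance Cohen's d for soil pH comparison:
Scene mean = 49.04 / 6 = 8.173333
Suspect mean = 55.43 / 7 = 7.918571
Scene sample variance s_s^2 = 0.073867
Suspect sample variance s_c^2 = 0.099548
Pooled variance = ((n_s-1)*s_s^2 + (n_c-1)*s_c^2) / (n_s + n_c - 2) = 0.087874
Pooled SD = sqrt(0.087874) = 0.296435
Mean difference = 0.254762
|d| = |0.254762| / 0.296435 = 0.859

0.859


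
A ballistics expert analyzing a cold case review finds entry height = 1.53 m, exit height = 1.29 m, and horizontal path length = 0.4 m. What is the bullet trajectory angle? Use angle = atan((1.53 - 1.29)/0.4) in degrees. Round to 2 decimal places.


Bullet trajectory angle:
Height difference = 1.53 - 1.29 = 0.24 m
angle = atan(0.24 / 0.4)
angle = atan(0.6)
angle = 30.96 degrees

30.96


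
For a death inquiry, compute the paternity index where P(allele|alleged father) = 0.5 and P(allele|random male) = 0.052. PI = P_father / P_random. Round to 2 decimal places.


Paternity Index calculation:
PI = P(allele|father) / P(allele|random)
PI = 0.5 / 0.052
PI = 9.62

9.62


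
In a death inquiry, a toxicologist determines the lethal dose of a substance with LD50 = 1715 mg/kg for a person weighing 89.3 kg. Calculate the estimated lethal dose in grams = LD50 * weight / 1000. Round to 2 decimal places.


Lethal dose calculation:
Lethal dose = LD50 * body_weight / 1000
= 1715 * 89.3 / 1000
= 153149.5 / 1000
= 153.15 g

153.15


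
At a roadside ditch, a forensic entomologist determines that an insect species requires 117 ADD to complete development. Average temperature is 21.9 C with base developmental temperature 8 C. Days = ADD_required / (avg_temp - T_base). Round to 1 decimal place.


Insect development time:
Effective temperature = avg_temp - T_base = 21.9 - 8 = 13.9 C
Days = ADD / effective_temp = 117 / 13.9 = 8.4 days

8.4


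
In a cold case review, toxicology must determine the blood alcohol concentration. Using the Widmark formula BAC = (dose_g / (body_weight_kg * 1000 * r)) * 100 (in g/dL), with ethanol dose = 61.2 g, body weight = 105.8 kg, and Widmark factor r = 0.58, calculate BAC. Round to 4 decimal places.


Applying the Widmark formula:
BAC = (dose_g / (body_wt * 1000 * r)) * 100
Denominator = 105.8 * 1000 * 0.58 = 61364
BAC = (61.2 / 61364) * 100
BAC = 0.0997 g/dL

0.0997


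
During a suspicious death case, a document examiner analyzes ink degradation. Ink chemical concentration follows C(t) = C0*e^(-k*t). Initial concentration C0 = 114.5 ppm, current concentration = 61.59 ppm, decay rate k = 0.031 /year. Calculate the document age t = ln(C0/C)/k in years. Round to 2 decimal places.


Document age estimation:
C0/C = 114.5 / 61.59 = 1.859068
ln(C0/C) = 0.620075
t = 0.620075 / 0.031 = 20.00 years

20.00


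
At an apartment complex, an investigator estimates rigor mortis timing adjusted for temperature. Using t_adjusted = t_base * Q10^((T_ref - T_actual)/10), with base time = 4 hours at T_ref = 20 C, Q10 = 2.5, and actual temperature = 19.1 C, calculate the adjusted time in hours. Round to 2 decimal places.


Rigor mortis time adjustment:
Exponent = (T_ref - T_actual) / 10 = (20 - 19.1) / 10 = 0.09
Q10 factor = 2.5^0.09 = 1.08596
t_adjusted = 4 * 1.08596 = 4.34 hours

4.34


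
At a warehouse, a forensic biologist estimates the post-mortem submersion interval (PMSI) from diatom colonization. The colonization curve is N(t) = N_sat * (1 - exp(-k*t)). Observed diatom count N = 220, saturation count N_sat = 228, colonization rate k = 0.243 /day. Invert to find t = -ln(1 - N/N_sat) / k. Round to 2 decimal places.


PMSI from diatom colonization curve:
N / N_sat = 220 / 228 = 0.964912
1 - N/N_sat = 0.035088
ln(1 - N/N_sat) = -3.349896
t = -ln(1 - N/N_sat) / k = -(-3.349896) / 0.243 = 13.79 days

13.79


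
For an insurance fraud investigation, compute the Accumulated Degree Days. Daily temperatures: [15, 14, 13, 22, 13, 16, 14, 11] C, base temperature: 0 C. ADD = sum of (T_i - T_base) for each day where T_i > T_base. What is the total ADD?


Computing ADD day by day:
Day 1: max(0, 15 - 0) = 15
Day 2: max(0, 14 - 0) = 14
Day 3: max(0, 13 - 0) = 13
Day 4: max(0, 22 - 0) = 22
Day 5: max(0, 13 - 0) = 13
Day 6: max(0, 16 - 0) = 16
Day 7: max(0, 14 - 0) = 14
Day 8: max(0, 11 - 0) = 11
Total ADD = 118

118


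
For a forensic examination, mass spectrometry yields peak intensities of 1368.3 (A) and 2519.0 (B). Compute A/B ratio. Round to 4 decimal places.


Spectral peak ratio:
Peak A = 1368.3 counts
Peak B = 2519.0 counts
Ratio = 1368.3 / 2519.0 = 0.5432

0.5432


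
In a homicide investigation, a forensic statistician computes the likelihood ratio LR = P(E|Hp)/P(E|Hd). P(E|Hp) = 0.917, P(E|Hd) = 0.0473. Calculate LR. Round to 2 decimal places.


Likelihood ratio calculation:
LR = P(E|Hp) / P(E|Hd)
LR = 0.917 / 0.0473
LR = 19.39

19.39


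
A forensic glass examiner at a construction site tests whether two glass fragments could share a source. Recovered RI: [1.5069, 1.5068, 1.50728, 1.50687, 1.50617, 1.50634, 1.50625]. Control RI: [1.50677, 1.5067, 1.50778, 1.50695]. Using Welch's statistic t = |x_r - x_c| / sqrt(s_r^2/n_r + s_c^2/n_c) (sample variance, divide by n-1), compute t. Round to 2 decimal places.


Welch's t-criterion for glass RI comparison:
Recovered mean = sum / n_r = 10.54661 / 7 = 1.5066586
Control mean = sum / n_c = 6.0282 / 4 = 1.50705
Recovered sample variance s_r^2 = 1.69381e-07
Control sample variance s_c^2 = 2.47933e-07
Welch SE (unpooled) = sqrt(s_r^2/n_r + s_c^2/n_c) = sqrt(2.41973e-08 + 6.19833e-08) = sqrt(8.61806e-08) = 0.000293565
|mean_r - mean_c| = 0.000391429
t = 0.000391429 / 0.000293565 = 1.33

1.33


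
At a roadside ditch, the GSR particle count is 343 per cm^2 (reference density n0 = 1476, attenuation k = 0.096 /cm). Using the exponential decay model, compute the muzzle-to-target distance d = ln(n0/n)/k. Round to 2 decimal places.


GSR distance calculation:
n0/n = 1476 / 343 = 4.303207
ln(n0/n) = 1.459361
d = 1.459361 / 0.096 = 15.20 cm

15.20


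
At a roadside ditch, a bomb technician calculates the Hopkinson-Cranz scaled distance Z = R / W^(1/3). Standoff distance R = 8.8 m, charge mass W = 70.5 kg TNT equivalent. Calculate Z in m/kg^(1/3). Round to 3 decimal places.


Scaled distance calculation:
W^(1/3) = 70.5^(1/3) = 4.131075
Z = R / W^(1/3) = 8.8 / 4.131075
Z = 2.130 m/kg^(1/3)

2.130


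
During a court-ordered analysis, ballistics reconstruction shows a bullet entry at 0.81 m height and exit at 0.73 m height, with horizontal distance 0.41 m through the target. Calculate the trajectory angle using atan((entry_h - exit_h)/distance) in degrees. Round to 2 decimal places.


Bullet trajectory angle:
Height difference = 0.81 - 0.73 = 0.08 m
angle = atan(0.08 / 0.41)
angle = atan(0.195122)
angle = 11.04 degrees

11.04


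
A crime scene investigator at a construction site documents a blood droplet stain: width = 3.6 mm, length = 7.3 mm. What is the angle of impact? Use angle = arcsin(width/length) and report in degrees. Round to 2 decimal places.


Blood spatter impact angle calculation:
width / length = 3.6 / 7.3 = 0.493151
angle = arcsin(0.493151)
angle = 29.55 degrees

29.55


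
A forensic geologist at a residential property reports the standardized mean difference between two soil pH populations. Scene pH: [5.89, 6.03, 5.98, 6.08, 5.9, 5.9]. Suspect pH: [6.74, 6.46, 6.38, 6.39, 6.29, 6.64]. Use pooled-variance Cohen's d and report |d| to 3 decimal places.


Pooled-variance Cohen's d for soil pH comparison:
Scene mean = 35.78 / 6 = 5.963333
Suspect mean = 38.9 / 6 = 6.483333
Scene sample variance s_s^2 = 0.006347
Suspect sample variance s_c^2 = 0.029547
Pooled variance = ((n_s-1)*s_s^2 + (n_c-1)*s_c^2) / (n_s + n_c - 2) = 0.017947
Pooled SD = sqrt(0.017947) = 0.133966
Mean difference = -0.52
|d| = |-0.52| / 0.133966 = 3.882

3.882


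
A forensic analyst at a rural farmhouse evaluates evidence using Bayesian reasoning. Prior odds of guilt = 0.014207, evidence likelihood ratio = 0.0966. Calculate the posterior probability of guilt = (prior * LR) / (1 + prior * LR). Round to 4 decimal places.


Bayesian evidence evaluation:
Posterior odds = prior_odds * LR = 0.014207 * 0.0966 = 0.001372396
Posterior probability = posterior_odds / (1 + posterior_odds)
= 0.001372396 / (1 + 0.001372396)
= 0.001372396 / 1.001372396
= 0.0014

0.0014


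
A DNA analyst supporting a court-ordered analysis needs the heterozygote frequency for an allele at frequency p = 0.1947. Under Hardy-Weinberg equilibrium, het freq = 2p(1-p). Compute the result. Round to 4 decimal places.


Hardy-Weinberg heterozygote frequency:
q = 1 - p = 1 - 0.1947 = 0.8053
2pq = 2 * 0.1947 * 0.8053 = 0.3136

0.3136


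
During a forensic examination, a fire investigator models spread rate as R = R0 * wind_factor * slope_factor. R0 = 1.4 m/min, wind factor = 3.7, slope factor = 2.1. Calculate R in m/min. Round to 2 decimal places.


Fire spread rate calculation:
R = R0 * wind_factor * slope_factor
= 1.4 * 3.7 * 2.1
= 5.18 * 2.1
= 10.88 m/min

10.88


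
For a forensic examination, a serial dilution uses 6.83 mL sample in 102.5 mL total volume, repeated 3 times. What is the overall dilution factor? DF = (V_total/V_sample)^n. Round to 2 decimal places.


Dilution factor calculation:
Single dilution = V_total / V_sample = 102.5 / 6.83 ≈ 15.007321
Number of dilutions = 3
Total DF = (102.5 / 6.83)^3 (full precision, rounded at the end) = 3379.94

3379.94


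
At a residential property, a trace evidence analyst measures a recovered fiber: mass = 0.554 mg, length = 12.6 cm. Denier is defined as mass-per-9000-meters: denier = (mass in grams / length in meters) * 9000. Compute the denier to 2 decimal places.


Denier calculation:
Mass in grams = 0.554 mg / 1000 = 0.000554 g
Length in meters = 12.6 cm / 100 = 0.126 m
Linear density = mass / length = 0.000554 / 0.126 = 0.00439683 g/m
Denier = (g/m) * 9000 = 0.00439683 * 9000 = 39.57

39.57


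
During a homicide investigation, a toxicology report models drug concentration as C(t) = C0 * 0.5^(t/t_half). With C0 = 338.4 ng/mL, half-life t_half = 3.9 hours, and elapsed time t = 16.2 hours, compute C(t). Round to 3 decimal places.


Drug concentration decay:
Number of half-lives = t / t_half = 16.2 / 3.9 = 4.153846
Decay factor = 0.5^4.153846 = 0.05617819
C(t) = 338.4 * 0.05617819 = 19.011 ng/mL

19.011


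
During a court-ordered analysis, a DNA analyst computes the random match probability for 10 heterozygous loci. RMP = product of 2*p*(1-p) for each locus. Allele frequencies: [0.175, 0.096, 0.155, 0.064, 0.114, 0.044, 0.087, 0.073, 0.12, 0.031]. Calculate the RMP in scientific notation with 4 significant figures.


Computing RMP for 10 loci:
Locus 1: 2 * 0.175 * 0.825 = 0.28875
Locus 2: 2 * 0.096 * 0.904 = 0.173568
Locus 3: 2 * 0.155 * 0.845 = 0.26195
Locus 4: 2 * 0.064 * 0.936 = 0.119808
Locus 5: 2 * 0.114 * 0.886 = 0.202008
Locus 6: 2 * 0.044 * 0.956 = 0.084128
Locus 7: 2 * 0.087 * 0.913 = 0.158862
Locus 8: 2 * 0.073 * 0.927 = 0.135342
Locus 9: 2 * 0.12 * 0.88 = 0.2112
Locus 10: 2 * 0.031 * 0.969 = 0.060078
RMP = 7.292e-09

7.292e-09


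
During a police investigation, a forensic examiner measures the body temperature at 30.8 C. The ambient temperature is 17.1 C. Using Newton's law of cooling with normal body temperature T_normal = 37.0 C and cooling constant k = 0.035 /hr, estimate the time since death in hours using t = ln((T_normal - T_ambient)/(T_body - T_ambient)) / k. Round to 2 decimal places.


Using Newton's law of cooling:
t = ln((T_normal - T_ambient) / (T_body - T_ambient)) / k
T_normal - T_ambient = 19.9
T_body - T_ambient = 13.7
Ratio = 1.452555
ln(ratio) = 0.373324
t = 0.373324 / 0.035 = 10.67 hours

10.67


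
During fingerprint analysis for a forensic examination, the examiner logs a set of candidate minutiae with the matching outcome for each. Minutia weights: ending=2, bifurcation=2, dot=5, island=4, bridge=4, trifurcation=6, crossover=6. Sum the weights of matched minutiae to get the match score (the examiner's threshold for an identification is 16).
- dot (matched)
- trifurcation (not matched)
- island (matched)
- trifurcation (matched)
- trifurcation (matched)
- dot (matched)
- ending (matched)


Weighted minutiae match score:
  dot: matched, +5 (running total 5)
  trifurcation: not matched, +0
  island: matched, +4 (running total 9)
  trifurcation: matched, +6 (running total 15)
  trifurcation: matched, +6 (running total 21)
  dot: matched, +5 (running total 26)
  ending: matched, +2 (running total 28)
Total score = 28
Threshold = 16; verdict = identification

28


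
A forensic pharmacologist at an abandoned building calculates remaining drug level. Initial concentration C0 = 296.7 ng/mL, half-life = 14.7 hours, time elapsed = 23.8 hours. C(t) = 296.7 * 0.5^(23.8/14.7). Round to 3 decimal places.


Drug concentration decay:
Number of half-lives = t / t_half = 23.8 / 14.7 = 1.619048
Decay factor = 0.5^1.619048 = 0.32555022
C(t) = 296.7 * 0.32555022 = 96.591 ng/mL

96.591


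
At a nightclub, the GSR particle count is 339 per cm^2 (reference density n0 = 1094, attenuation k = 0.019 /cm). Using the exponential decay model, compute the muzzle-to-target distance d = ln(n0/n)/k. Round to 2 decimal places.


GSR distance calculation:
n0/n = 1094 / 339 = 3.227139
ln(n0/n) = 1.171596
d = 1.171596 / 0.019 = 61.66 cm

61.66


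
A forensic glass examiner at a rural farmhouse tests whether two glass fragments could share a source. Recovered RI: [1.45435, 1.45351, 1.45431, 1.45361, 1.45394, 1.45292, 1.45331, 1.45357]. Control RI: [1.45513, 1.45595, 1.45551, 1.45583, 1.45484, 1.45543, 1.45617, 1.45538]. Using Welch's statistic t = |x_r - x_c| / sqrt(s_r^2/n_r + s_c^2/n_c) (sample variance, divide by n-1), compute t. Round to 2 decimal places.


Welch's t-criterion for glass RI comparison:
Recovered mean = sum / n_r = 11.62952 / 8 = 1.45369
Control mean = sum / n_c = 11.64424 / 8 = 1.45553
Recovered sample variance s_r^2 = 2.39e-07
Control sample variance s_c^2 = 1.92143e-07
Welch SE (unpooled) = sqrt(s_r^2/n_r + s_c^2/n_c) = sqrt(2.9875e-08 + 2.40179e-08) = sqrt(5.38929e-08) = 0.000232148
|mean_r - mean_c| = 0.00184
t = 0.00184 / 0.000232148 = 7.93

7.93


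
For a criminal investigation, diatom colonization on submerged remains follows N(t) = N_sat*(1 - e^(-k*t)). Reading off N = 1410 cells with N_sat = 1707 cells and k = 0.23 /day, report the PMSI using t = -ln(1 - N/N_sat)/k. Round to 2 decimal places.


PMSI from diatom colonization curve:
N / N_sat = 1410 / 1707 = 0.826011
1 - N/N_sat = 0.173989
ln(1 - N/N_sat) = -1.748763
t = -ln(1 - N/N_sat) / k = -(-1.748763) / 0.23 = 7.60 days

7.60


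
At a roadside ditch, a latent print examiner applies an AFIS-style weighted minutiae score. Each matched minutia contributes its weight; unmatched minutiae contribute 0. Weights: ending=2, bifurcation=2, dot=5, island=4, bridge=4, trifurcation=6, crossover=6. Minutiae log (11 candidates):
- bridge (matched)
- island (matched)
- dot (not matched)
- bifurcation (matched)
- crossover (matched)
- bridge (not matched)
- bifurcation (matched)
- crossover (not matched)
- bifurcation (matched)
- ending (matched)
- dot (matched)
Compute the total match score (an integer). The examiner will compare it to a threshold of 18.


Weighted minutiae match score:
  bridge: matched, +4 (running total 4)
  island: matched, +4 (running total 8)
  dot: not matched, +0
  bifurcation: matched, +2 (running total 10)
  crossover: matched, +6 (running total 16)
  bridge: not matched, +0
  bifurcation: matched, +2 (running total 18)
  crossover: not matched, +0
  bifurcation: matched, +2 (running total 20)
  ending: matched, +2 (running total 22)
  dot: matched, +5 (running total 27)
Total score = 27
Threshold = 18; verdict = identification

27


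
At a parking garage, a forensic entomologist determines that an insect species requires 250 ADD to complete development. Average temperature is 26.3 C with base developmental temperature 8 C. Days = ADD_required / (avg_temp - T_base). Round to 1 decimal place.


Insect development time:
Effective temperature = avg_temp - T_base = 26.3 - 8 = 18.3 C
Days = ADD / effective_temp = 250 / 18.3 = 13.7 days

13.7


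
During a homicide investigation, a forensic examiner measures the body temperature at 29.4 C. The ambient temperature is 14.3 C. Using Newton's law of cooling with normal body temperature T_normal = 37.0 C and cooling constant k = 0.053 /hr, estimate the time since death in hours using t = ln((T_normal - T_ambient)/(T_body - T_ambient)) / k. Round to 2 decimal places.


Using Newton's law of cooling:
t = ln((T_normal - T_ambient) / (T_body - T_ambient)) / k
T_normal - T_ambient = 22.7
T_body - T_ambient = 15.1
Ratio = 1.503311
ln(ratio) = 0.40767
t = 0.40767 / 0.053 = 7.69 hours

7.69


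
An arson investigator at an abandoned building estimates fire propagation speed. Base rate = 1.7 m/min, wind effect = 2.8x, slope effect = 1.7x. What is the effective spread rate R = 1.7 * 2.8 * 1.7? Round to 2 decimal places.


Fire spread rate calculation:
R = R0 * wind_factor * slope_factor
= 1.7 * 2.8 * 1.7
= 4.76 * 1.7
= 8.09 m/min

8.09


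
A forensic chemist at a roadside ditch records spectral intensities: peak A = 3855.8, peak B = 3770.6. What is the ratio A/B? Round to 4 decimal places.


Spectral peak ratio:
Peak A = 3855.8 counts
Peak B = 3770.6 counts
Ratio = 3855.8 / 3770.6 = 1.0226

1.0226


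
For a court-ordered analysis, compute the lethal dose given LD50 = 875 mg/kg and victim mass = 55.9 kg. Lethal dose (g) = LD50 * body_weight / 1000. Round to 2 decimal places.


Lethal dose calculation:
Lethal dose = LD50 * body_weight / 1000
= 875 * 55.9 / 1000
= 48912.5 / 1000
= 48.91 g

48.91


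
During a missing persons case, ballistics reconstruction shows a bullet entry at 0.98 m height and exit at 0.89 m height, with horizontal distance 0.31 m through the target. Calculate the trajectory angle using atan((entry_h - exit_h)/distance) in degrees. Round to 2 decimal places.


Bullet trajectory angle:
Height difference = 0.98 - 0.89 = 0.09 m
angle = atan(0.09 / 0.31)
angle = atan(0.290323)
angle = 16.19 degrees

16.19


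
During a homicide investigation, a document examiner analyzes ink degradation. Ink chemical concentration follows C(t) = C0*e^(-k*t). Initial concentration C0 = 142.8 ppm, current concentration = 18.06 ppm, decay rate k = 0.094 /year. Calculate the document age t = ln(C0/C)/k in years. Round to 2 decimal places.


Document age estimation:
C0/C = 142.8 / 18.06 = 7.906977
ln(C0/C) = 2.067746
t = 2.067746 / 0.094 = 22.00 years

22.00


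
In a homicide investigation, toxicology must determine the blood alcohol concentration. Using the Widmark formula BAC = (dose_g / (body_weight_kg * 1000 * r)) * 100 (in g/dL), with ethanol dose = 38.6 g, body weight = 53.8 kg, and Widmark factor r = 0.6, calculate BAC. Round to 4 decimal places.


Applying the Widmark formula:
BAC = (dose_g / (body_wt * 1000 * r)) * 100
Denominator = 53.8 * 1000 * 0.6 = 32280
BAC = (38.6 / 32280) * 100
BAC = 0.1196 g/dL

0.1196


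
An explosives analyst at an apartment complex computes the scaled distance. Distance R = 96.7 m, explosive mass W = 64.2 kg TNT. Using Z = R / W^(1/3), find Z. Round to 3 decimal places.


Scaled distance calculation:
W^(1/3) = 64.2^(1/3) = 4.004162
Z = R / W^(1/3) = 96.7 / 4.004162
Z = 24.150 m/kg^(1/3)

24.150


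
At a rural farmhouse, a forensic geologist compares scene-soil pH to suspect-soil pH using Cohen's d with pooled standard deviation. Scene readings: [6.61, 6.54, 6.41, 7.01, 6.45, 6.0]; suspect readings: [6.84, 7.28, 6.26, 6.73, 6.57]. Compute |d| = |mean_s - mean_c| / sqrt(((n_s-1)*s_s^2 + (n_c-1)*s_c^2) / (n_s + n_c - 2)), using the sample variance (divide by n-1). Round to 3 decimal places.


Pooled-variance Cohen's d for soil pH comparison:
Scene mean = 39.02 / 6 = 6.503333
Suspect mean = 33.68 / 5 = 6.736
Scene sample variance s_s^2 = 0.106867
Suspect sample variance s_c^2 = 0.14023
Pooled variance = ((n_s-1)*s_s^2 + (n_c-1)*s_c^2) / (n_s + n_c - 2) = 0.121695
Pooled SD = sqrt(0.121695) = 0.348848
Mean difference = -0.232667
|d| = |-0.232667| / 0.348848 = 0.667

0.667


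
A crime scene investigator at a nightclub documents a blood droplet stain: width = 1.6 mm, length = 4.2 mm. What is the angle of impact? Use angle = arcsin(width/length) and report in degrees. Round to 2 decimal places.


Blood spatter impact angle calculation:
width / length = 1.6 / 4.2 = 0.380952
angle = arcsin(0.380952)
angle = 22.39 degrees

22.39


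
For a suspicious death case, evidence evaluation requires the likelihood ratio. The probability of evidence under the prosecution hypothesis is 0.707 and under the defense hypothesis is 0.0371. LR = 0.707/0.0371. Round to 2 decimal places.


Likelihood ratio calculation:
LR = P(E|Hp) / P(E|Hd)
LR = 0.707 / 0.0371
LR = 19.06

19.06


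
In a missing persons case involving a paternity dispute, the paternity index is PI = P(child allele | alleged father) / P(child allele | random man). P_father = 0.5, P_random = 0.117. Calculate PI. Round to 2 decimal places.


Paternity Index calculation:
PI = P(allele|father) / P(allele|random)
PI = 0.5 / 0.117
PI = 4.27

4.27


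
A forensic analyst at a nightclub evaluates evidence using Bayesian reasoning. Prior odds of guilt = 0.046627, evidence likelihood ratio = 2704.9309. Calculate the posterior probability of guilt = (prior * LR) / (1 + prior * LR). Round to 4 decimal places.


Bayesian evidence evaluation:
Posterior odds = prior_odds * LR = 0.046627 * 2704.9309 = 126.1228
Posterior probability = posterior_odds / (1 + posterior_odds)
= 126.1228 / (1 + 126.1228)
= 126.1228 / 127.1228
= 0.9921

0.9921


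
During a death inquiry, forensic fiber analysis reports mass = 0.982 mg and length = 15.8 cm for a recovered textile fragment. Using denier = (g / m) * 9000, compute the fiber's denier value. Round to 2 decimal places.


Denier calculation:
Mass in grams = 0.982 mg / 1000 = 0.000982 g
Length in meters = 15.8 cm / 100 = 0.158 m
Linear density = mass / length = 0.000982 / 0.158 = 0.00621519 g/m
Denier = (g/m) * 9000 = 0.00621519 * 9000 = 55.94

55.94


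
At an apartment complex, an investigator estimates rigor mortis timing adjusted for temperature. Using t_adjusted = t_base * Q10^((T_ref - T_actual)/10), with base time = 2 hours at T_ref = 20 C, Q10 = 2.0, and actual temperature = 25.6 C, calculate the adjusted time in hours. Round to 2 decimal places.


Rigor mortis time adjustment:
Exponent = (T_ref - T_actual) / 10 = (20 - 25.6) / 10 = -0.56
Q10 factor = 2.0^-0.56 = 0.6783
t_adjusted = 2 * 0.6783 = 1.36 hours

1.36


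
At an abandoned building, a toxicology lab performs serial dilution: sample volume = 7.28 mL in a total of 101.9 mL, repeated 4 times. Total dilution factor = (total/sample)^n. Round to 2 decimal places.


Dilution factor calculation:
Single dilution = V_total / V_sample = 101.9 / 7.28 ≈ 13.997253
Number of dilutions = 4
Total DF = (101.9 / 7.28)^4 (full precision, rounded at the end) = 38385.86

38385.86


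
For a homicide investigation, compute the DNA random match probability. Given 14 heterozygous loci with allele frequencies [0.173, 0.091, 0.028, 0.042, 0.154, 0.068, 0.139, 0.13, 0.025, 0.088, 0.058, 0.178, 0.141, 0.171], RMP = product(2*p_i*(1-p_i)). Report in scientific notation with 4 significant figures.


Computing RMP for 14 loci:
Locus 1: 2 * 0.173 * 0.827 = 0.286142
Locus 2: 2 * 0.091 * 0.909 = 0.165438
Locus 3: 2 * 0.028 * 0.972 = 0.054432
Locus 4: 2 * 0.042 * 0.958 = 0.080472
Locus 5: 2 * 0.154 * 0.846 = 0.260568
Locus 6: 2 * 0.068 * 0.932 = 0.126752
Locus 7: 2 * 0.139 * 0.861 = 0.239358
Locus 8: 2 * 0.13 * 0.87 = 0.2262
Locus 9: 2 * 0.025 * 0.975 = 0.04875
Locus 10: 2 * 0.088 * 0.912 = 0.160512
Locus 11: 2 * 0.058 * 0.942 = 0.109272
Locus 12: 2 * 0.178 * 0.822 = 0.292632
Locus 13: 2 * 0.141 * 0.859 = 0.242238
Locus 14: 2 * 0.171 * 0.829 = 0.283518
RMP = 6.372e-12

6.372e-12


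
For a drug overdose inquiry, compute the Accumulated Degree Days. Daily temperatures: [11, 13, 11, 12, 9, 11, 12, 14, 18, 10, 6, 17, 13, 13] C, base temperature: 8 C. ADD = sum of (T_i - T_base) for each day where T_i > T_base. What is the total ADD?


Computing ADD day by day:
Day 1: max(0, 11 - 8) = 3
Day 2: max(0, 13 - 8) = 5
Day 3: max(0, 11 - 8) = 3
Day 4: max(0, 12 - 8) = 4
Day 5: max(0, 9 - 8) = 1
Day 6: max(0, 11 - 8) = 3
Day 7: max(0, 12 - 8) = 4
Day 8: max(0, 14 - 8) = 6
Day 9: max(0, 18 - 8) = 10
Day 10: max(0, 10 - 8) = 2
Day 11: max(0, 6 - 8) = 0
Day 12: max(0, 17 - 8) = 9
Day 13: max(0, 13 - 8) = 5
Day 14: max(0, 13 - 8) = 5
Total ADD = 60

60


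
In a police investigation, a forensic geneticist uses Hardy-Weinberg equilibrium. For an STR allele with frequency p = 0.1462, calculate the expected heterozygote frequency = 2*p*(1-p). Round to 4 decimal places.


Hardy-Weinberg heterozygote frequency:
q = 1 - p = 1 - 0.1462 = 0.8538
2pq = 2 * 0.1462 * 0.8538 = 0.2497

0.2497


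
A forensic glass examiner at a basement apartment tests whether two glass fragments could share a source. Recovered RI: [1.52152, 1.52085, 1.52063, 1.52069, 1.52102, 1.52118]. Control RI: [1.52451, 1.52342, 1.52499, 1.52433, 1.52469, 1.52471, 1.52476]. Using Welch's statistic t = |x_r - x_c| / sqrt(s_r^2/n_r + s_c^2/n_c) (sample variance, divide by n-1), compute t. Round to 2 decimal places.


Welch's t-criterion for glass RI comparison:
Recovered mean = sum / n_r = 9.12589 / 6 = 1.5209817
Control mean = sum / n_c = 10.67141 / 7 = 1.5244871
Recovered sample variance s_r^2 = 1.11337e-07
Control sample variance s_c^2 = 2.6369e-07
Welch SE (unpooled) = sqrt(s_r^2/n_r + s_c^2/n_c) = sqrt(1.85561e-08 + 3.76701e-08) = sqrt(5.62262e-08) = 0.000237121
|mean_r - mean_c| = 0.00350548
t = 0.00350548 / 0.000237121 = 14.78

14.78


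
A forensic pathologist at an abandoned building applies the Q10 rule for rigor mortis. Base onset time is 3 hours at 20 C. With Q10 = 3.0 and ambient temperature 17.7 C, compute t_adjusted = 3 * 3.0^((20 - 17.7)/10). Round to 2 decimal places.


Rigor mortis time adjustment:
Exponent = (T_ref - T_actual) / 10 = (20 - 17.7) / 10 = 0.23
Q10 factor = 3.0^0.23 = 1.28747
t_adjusted = 3 * 1.28747 = 3.86 hours

3.86


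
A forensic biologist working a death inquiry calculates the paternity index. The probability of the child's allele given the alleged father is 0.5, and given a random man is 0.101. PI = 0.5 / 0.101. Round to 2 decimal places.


Paternity Index calculation:
PI = P(allele|father) / P(allele|random)
PI = 0.5 / 0.101
PI = 4.95

4.95


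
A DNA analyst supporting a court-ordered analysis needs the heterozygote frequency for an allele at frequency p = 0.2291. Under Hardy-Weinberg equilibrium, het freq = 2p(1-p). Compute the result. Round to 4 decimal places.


Hardy-Weinberg heterozygote frequency:
q = 1 - p = 1 - 0.2291 = 0.7709
2pq = 2 * 0.2291 * 0.7709 = 0.3532

0.3532


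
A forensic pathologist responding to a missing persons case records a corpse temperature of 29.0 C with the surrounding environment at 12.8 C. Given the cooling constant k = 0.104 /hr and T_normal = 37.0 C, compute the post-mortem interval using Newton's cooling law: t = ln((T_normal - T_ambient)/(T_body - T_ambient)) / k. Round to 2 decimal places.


Using Newton's law of cooling:
t = ln((T_normal - T_ambient) / (T_body - T_ambient)) / k
T_normal - T_ambient = 24.2
T_body - T_ambient = 16.2
Ratio = 1.493827
ln(ratio) = 0.401341
t = 0.401341 / 0.104 = 3.86 hours

3.86


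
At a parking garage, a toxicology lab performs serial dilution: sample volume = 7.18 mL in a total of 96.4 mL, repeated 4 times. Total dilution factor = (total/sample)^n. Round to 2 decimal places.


Dilution factor calculation:
Single dilution = V_total / V_sample = 96.4 / 7.18 ≈ 13.426184
Number of dilutions = 4
Total DF = (96.4 / 7.18)^4 (full precision, rounded at the end) = 32494.54

32494.54


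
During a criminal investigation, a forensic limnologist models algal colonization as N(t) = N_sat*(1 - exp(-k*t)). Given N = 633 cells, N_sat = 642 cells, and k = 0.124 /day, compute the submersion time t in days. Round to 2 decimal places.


PMSI from diatom colonization curve:
N / N_sat = 633 / 642 = 0.985981
1 - N/N_sat = 0.014019
ln(1 - N/N_sat) = -4.267342
t = -ln(1 - N/N_sat) / k = -(-4.267342) / 0.124 = 34.41 days

34.41


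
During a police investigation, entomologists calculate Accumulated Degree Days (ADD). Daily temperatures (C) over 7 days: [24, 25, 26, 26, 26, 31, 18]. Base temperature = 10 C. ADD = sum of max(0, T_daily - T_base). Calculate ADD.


Computing ADD day by day:
Day 1: max(0, 24 - 10) = 14
Day 2: max(0, 25 - 10) = 15
Day 3: max(0, 26 - 10) = 16
Day 4: max(0, 26 - 10) = 16
Day 5: max(0, 26 - 10) = 16
Day 6: max(0, 31 - 10) = 21
Day 7: max(0, 18 - 10) = 8
Total ADD = 106

106


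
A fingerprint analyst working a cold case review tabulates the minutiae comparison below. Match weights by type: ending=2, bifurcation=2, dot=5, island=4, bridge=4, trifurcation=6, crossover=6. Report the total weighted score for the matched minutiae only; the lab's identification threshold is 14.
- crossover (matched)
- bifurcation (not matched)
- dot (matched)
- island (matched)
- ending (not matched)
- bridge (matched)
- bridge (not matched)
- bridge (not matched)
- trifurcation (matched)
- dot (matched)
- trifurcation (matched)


Weighted minutiae match score:
  crossover: matched, +6 (running total 6)
  bifurcation: not matched, +0
  dot: matched, +5 (running total 11)
  island: matched, +4 (running total 15)
  ending: not matched, +0
  bridge: matched, +4 (running total 19)
  bridge: not matched, +0
  bridge: not matched, +0
  trifurcation: matched, +6 (running total 25)
  dot: matched, +5 (running total 30)
  trifurcation: matched, +6 (running total 36)
Total score = 36
Threshold = 14; verdict = identification

36


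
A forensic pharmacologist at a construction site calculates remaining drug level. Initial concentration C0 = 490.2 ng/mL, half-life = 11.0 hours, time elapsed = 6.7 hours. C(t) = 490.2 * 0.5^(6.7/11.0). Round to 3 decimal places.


Drug concentration decay:
Number of half-lives = t / t_half = 6.7 / 11.0 = 0.609091
Decay factor = 0.5^0.609091 = 0.65560965
C(t) = 490.2 * 0.65560965 = 321.380 ng/mL

321.380


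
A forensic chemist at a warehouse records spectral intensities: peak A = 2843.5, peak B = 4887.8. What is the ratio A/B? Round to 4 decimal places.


Spectral peak ratio:
Peak A = 2843.5 counts
Peak B = 4887.8 counts
Ratio = 2843.5 / 4887.8 = 0.5818

0.5818


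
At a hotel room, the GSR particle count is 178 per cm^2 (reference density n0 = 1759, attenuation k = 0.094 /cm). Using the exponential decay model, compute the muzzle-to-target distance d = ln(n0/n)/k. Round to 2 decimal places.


GSR distance calculation:
n0/n = 1759 / 178 = 9.882022
ln(n0/n) = 2.290717
d = 2.290717 / 0.094 = 24.37 cm

24.37


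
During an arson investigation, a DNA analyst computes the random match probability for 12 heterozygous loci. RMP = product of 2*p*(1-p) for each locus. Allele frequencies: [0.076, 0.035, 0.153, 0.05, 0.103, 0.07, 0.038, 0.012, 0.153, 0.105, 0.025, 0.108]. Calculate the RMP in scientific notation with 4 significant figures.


Computing RMP for 12 loci:
Locus 1: 2 * 0.076 * 0.924 = 0.140448
Locus 2: 2 * 0.035 * 0.965 = 0.06755
Locus 3: 2 * 0.153 * 0.847 = 0.259182
Locus 4: 2 * 0.05 * 0.95 = 0.095
Locus 5: 2 * 0.103 * 0.897 = 0.184782
Locus 6: 2 * 0.07 * 0.93 = 0.1302
Locus 7: 2 * 0.038 * 0.962 = 0.073112
Locus 8: 2 * 0.012 * 0.988 = 0.023712
Locus 9: 2 * 0.153 * 0.847 = 0.259182
Locus 10: 2 * 0.105 * 0.895 = 0.18795
Locus 11: 2 * 0.025 * 0.975 = 0.04875
Locus 12: 2 * 0.108 * 0.892 = 0.192672
RMP = 4.458e-12

4.458e-12


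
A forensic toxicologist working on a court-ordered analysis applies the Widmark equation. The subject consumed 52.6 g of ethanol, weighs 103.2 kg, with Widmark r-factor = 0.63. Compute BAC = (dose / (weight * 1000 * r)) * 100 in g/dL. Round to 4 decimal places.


Applying the Widmark formula:
BAC = (dose_g / (body_wt * 1000 * r)) * 100
Denominator = 103.2 * 1000 * 0.63 = 65016
BAC = (52.6 / 65016) * 100
BAC = 0.0809 g/dL

0.0809


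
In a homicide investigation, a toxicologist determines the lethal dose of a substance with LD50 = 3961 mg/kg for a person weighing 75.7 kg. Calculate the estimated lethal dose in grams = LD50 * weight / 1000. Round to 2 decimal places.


Lethal dose calculation:
Lethal dose = LD50 * body_weight / 1000
= 3961 * 75.7 / 1000
= 299847.7 / 1000
= 299.85 g

299.85


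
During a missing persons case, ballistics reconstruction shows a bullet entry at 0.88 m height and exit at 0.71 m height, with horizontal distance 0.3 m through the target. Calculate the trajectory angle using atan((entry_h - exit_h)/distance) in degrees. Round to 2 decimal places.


Bullet trajectory angle:
Height difference = 0.88 - 0.71 = 0.17 m
angle = atan(0.17 / 0.3)
angle = atan(0.566667)
angle = 29.54 degrees

29.54


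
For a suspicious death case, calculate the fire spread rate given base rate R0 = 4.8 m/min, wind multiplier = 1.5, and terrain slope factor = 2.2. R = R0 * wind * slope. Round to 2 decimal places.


Fire spread rate calculation:
R = R0 * wind_factor * slope_factor
= 4.8 * 1.5 * 2.2
= 7.2 * 2.2
= 15.84 m/min

15.84


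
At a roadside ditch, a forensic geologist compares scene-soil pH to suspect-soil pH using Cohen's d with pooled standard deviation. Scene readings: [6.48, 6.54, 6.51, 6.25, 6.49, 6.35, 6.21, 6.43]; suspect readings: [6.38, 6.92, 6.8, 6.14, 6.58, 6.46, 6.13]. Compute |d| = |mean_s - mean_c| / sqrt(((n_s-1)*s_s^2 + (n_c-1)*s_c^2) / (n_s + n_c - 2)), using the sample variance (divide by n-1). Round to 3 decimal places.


Pooled-variance Cohen's d for soil pH comparison:
Scene mean = 51.26 / 8 = 6.4075
Suspect mean = 45.41 / 7 = 6.487143
Scene sample variance s_s^2 = 0.015393
Suspect sample variance s_c^2 = 0.092357
Pooled variance = ((n_s-1)*s_s^2 + (n_c-1)*s_c^2) / (n_s + n_c - 2) = 0.050915
Pooled SD = sqrt(0.050915) = 0.225644
Mean difference = -0.079643
|d| = |-0.079643| / 0.225644 = 0.353

0.353


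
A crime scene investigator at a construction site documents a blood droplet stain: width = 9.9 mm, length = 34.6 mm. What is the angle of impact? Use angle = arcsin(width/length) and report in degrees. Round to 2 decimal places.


Blood spatter impact angle calculation:
width / length = 9.9 / 34.6 = 0.286127
angle = arcsin(0.286127)
angle = 16.63 degrees

16.63


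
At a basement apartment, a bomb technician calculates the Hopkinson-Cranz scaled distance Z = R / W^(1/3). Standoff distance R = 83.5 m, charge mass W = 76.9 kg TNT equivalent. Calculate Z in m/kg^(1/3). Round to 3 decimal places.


Scaled distance calculation:
W^(1/3) = 76.9^(1/3) = 4.252478
Z = R / W^(1/3) = 83.5 / 4.252478
Z = 19.636 m/kg^(1/3)

19.636


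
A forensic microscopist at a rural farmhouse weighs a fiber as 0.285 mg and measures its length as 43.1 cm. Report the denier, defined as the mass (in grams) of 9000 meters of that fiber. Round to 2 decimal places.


Denier calculation:
Mass in grams = 0.285 mg / 1000 = 0.000285 g
Length in meters = 43.1 cm / 100 = 0.431 m
Linear density = mass / length = 0.000285 / 0.431 = 0.00066125 g/m
Denier = (g/m) * 9000 = 0.00066125 * 9000 = 5.95

5.95


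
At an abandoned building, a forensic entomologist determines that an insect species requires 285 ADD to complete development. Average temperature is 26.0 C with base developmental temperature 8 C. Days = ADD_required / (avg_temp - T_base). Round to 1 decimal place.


Insect development time:
Effective temperature = avg_temp - T_base = 26.0 - 8 = 18.0 C
Days = ADD / effective_temp = 285 / 18.0 = 15.8 days

15.8


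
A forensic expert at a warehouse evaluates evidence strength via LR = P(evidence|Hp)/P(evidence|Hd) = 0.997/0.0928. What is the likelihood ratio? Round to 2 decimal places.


Likelihood ratio calculation:
LR = P(E|Hp) / P(E|Hd)
LR = 0.997 / 0.0928
LR = 10.74

10.74


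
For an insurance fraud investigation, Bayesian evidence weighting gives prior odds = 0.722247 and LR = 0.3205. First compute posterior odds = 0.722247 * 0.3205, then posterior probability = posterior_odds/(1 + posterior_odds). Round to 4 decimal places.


Bayesian evidence evaluation:
Posterior odds = prior_odds * LR = 0.722247 * 0.3205 = 0.2314802
Posterior probability = posterior_odds / (1 + posterior_odds)
= 0.2314802 / (1 + 0.2314802)
= 0.2314802 / 1.2314802
= 0.1880

0.1880


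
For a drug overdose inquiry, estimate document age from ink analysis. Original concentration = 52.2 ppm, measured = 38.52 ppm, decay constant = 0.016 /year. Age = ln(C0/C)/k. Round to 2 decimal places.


Document age estimation:
C0/C = 52.2 / 38.52 = 1.35514
ln(C0/C) = 0.303905
t = 0.303905 / 0.016 = 18.99 years

18.99


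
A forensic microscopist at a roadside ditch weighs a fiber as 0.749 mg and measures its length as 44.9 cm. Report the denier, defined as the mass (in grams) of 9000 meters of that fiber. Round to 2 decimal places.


Denier calculation:
Mass in grams = 0.749 mg / 1000 = 0.000749 g
Length in meters = 44.9 cm / 100 = 0.449 m
Linear density = mass / length = 0.000749 / 0.449 = 0.00166815 g/m
Denier = (g/m) * 9000 = 0.00166815 * 9000 = 15.01

15.01


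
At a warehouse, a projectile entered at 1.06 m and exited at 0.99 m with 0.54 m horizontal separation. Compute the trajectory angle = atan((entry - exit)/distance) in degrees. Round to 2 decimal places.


Bullet trajectory angle:
Height difference = 1.06 - 0.99 = 0.07 m
angle = atan(0.07 / 0.54)
angle = atan(0.12963)
angle = 7.39 degrees

7.39


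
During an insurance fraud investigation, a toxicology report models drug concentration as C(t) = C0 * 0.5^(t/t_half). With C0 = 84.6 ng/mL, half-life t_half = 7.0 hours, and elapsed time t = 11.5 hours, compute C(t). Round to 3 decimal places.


Drug concentration decay:
Number of half-lives = t / t_half = 11.5 / 7.0 = 1.642857
Decay factor = 0.5^1.642857 = 0.3202217
C(t) = 84.6 * 0.3202217 = 27.091 ng/mL

27.091


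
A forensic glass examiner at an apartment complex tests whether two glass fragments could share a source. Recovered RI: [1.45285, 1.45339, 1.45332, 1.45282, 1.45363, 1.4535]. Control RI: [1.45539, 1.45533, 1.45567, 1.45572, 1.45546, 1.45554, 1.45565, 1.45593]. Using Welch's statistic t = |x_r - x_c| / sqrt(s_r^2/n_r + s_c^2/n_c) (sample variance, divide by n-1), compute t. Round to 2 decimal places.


Welch's t-criterion for glass RI comparison:
Recovered mean = sum / n_r = 8.71951 / 6 = 1.4532517
Control mean = sum / n_c = 11.64469 / 8 = 1.4555863
Recovered sample variance s_r^2 = 1.15257e-07
Control sample variance s_c^2 = 3.84839e-08
Welch SE (unpooled) = sqrt(s_r^2/n_r + s_c^2/n_c) = sqrt(1.92094e-08 + 4.81049e-09) = sqrt(2.40199e-08) = 0.000154984
|mean_r - mean_c| = 0.00233458
t = 0.00233458 / 0.000154984 = 15.06

15.06


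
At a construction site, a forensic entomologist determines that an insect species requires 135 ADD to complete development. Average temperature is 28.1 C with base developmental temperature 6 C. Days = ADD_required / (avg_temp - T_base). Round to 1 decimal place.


Insect development time:
Effective temperature = avg_temp - T_base = 28.1 - 6 = 22.1 C
Days = ADD / effective_temp = 135 / 22.1 = 6.1 days

6.1


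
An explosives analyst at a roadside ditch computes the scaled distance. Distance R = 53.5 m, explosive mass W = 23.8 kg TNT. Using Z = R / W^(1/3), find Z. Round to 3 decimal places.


Scaled distance calculation:
W^(1/3) = 23.8^(1/3) = 2.876464
Z = R / W^(1/3) = 53.5 / 2.876464
Z = 18.599 m/kg^(1/3)

18.599


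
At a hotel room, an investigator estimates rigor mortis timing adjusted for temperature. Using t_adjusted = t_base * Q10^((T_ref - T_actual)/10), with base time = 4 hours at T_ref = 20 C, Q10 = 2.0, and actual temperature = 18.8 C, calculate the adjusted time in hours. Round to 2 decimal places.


Rigor mortis time adjustment:
Exponent = (T_ref - T_actual) / 10 = (20 - 18.8) / 10 = 0.12
Q10 factor = 2.0^0.12 = 1.08673
t_adjusted = 4 * 1.08673 = 4.35 hours

4.35
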